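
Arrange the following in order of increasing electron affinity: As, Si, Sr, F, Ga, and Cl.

Sr < Ga < As < Si < F < Cl

F is in period 2, group 17; Si is in period 3, group 14; Cl is in period 3, group 17; Ga is in period 4, group 13; As is in period 4, group 15; Sr is in period 5, group 2.
Adding an electron releases more energy for atoms nearer the top right (short of the noble gases).
Neither a single period nor a single group — weigh both effects.
Ga > Sr: both effects reinforce here, so Ga is clearly the higher of the two.
As > Ga: As lies to the right of Ga in period 4, so the across-period effect alone puts As higher.
Si > As: the two effects oppose for this pair; the down-group effect wins (134 vs 78 kJ/mol).
F > Si: relative to Si, both the across-period and down-group shifts push F's electron affinity up.
Cl > F: this pair runs against the simple trend — see the exception note.
Note the exception: Cl has a higher electron affinity than F, contrary to the simple trend — F's small 2p subshell makes the incoming electron feel strong e⁻–e⁻ repulsion, so Cl actually releases more energy on gaining an electron.
For reference (kJ/mol): F 328, Si 134, Cl 349, Ga 29, As 78, Sr 5.
So from lowest to highest: Sr < Ga < As < Si < F < Cl.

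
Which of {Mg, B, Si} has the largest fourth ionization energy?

B

The fourth ionization energy removes an electron from the +3 ion. For each element: Mg³⁺ is already 1 electron into the core; B³⁺ is the bare [He] core; Si³⁺ still has 1 valence electron.
Pulling an electron out of a noble-gas core costs far more than removing a remaining valence electron, so Mg and B sit at the high end of IE_4.
Approximate IE_4 values (kJ/mol): Mg 10543, B 25026, Si 4356.
So the fourth ionization energies run Si < Mg < B.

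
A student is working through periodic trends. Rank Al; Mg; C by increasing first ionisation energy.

Al, Mg, C

Removing the outermost electron gets harder across a period and easier down a group.
Here both period and group differ, so the two effects have to be weighed against each other.
Mg > Al: this pair runs against the simple trend — see the exception note.
C > Mg: both effects reinforce here, so C is clearly the higher of the two.
Note the exception: Mg has a higher first ionization energy than Al, contrary to the simple trend — Al's single 3p electron is easier to remove than one from Mg's filled 3s².
Tabulated first ionization energy (kJ/mol): C 1086, Mg 738, Al 578.
So from lowest to highest: Al < Mg < C.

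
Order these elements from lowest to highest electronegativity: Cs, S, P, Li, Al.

Li is in period 2, group 1; Al is in period 3, group 13; P is in period 3, group 15; S is in period 3, group 16; Cs is in period 6, group 1.
EN rises left→right (higher Z_eff, smaller atoms) and falls top→bottom (larger, more shielded atoms).
Neither a single period nor a single group — weigh both effects.
Li > Cs: Li sits above Cs in group 1, so the down-group effect alone puts Li higher.
Al > Li: period and group pull opposite ways; the across-period shift dominates (1.61 vs 0.98).
P > Al: both are in period 3; the period trend gives P the larger value.
S > P: both are in period 3; the period trend gives S the larger value.
For reference (Pauling): Li 0.98, Al 1.61, P 2.19, S 2.58, Cs 0.79.
So from lowest to highest: Cs < Li < Al < P < S.

Cs < Li < Al < P < S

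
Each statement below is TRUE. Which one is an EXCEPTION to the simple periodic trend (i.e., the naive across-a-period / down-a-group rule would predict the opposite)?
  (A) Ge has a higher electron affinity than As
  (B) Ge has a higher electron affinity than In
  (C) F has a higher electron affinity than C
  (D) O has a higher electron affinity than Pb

(A)

The general trend: electron affinity increases across a period and decreases down a group.
(A) Ge (period 4, group 14) vs As (period 4, group 15): the stated order contradicts the simple trend.
(B) Ge (period 4, group 14) vs In (period 5, group 13): the stated order agrees with the simple trend.
(C) F (period 2, group 17) vs C (period 2, group 14): the stated order agrees with the simple trend.
(D) O (period 2, group 16) vs Pb (period 6, group 14): the stated order agrees with the simple trend.
The exception is (A): adding an electron to As's half-filled 4p³ is unfavourable, so Ge (4p²) has the more exothermic EA.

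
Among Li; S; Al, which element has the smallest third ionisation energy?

After 2 electrons have been removed, what remains? Li²⁺ is already 1 electron into the core; S²⁺ still has 4 valence electrons; Al²⁺ still has 1 valence electron.
Pulling an electron out of a noble-gas core costs far more than removing a remaining valence electron, so Li sits at the high end of IE_3.
Valence configurations: S²⁺ [Ne]3s²3p², Al²⁺ [Ne]3s¹.
Approximate IE_3 values (kJ/mol): Li 11815, S 3357, Al 2745.
Overall IE_3 order: Al < S < Li.

Al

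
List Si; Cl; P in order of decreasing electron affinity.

Cl > Si > P

Si is in period 3, group 14; P is in period 3, group 15; Cl is in period 3, group 17.
Adding an electron releases more energy for atoms nearer the top right (short of the noble gases).
All lie in period 3; the across-period trend (electron affinity increases left to right) applies, with the exception below.
Note the exception: Si has a higher electron affinity than P, contrary to the simple trend — adding an electron to P's half-filled 3p³ is unfavourable, so Si (3p²) has the more exothermic EA.
Tabulated electron affinity (kJ/mol): Si 134, P 72, Cl 349.
So from highest to lowest: Cl > Si > P.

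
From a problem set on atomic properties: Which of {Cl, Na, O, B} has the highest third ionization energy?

Na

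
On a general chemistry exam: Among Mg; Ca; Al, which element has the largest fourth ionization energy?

After 3 electrons have been removed, what remains? Mg³⁺ is already 1 electron into the core; Ca³⁺ is already 1 electron into the core; Al³⁺ is the bare [Ne] core.
All of these are removing an electron from a noble-gas core or deeper; the smaller core (lower principal quantum number) is held far more tightly, and within a period the higher nuclear charge binds the same core more tightly.
Approximate IE_4 values (kJ/mol): Mg 10543, Ca 6491, Al 11577.
Hence IE_4: Ca < Mg < Al.

Al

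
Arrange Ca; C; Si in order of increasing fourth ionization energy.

Si, C, Ca

Consider each +3 ion: Ca³⁺ is already 1 electron into the core; C³⁺ still has 1 valence electron; Si³⁺ still has 1 valence electron.
Pulling an electron out of a noble-gas core costs far more than removing a remaining valence electron, so Ca sits at the high end of IE_4.
Valence configurations: C³⁺ [He]2s¹, Si³⁺ [Ne]3s¹.
The numbers (kJ/mol): Ca 6491, C 6223, Si 4356.
Putting it together, IE_4: Si < C < Ca.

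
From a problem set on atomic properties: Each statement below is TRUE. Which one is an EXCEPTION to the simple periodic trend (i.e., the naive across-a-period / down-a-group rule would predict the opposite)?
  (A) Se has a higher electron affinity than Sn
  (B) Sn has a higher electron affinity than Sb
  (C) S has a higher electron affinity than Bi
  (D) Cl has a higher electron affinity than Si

The general trend: electron affinity increases across a period and decreases down a group.
(A) Se (period 4, group 16) vs Sn (period 5, group 14): the stated order agrees with the simple trend.
(B) Sn (period 5, group 14) vs Sb (period 5, group 15): the stated order contradicts the simple trend.
(C) S (period 3, group 16) vs Bi (period 6, group 15): the stated order agrees with the simple trend.
(D) Cl (period 3, group 17) vs Si (period 3, group 14): the stated order agrees with the simple trend.
The exception is (B): adding an electron to Sb's half-filled 5p³ is unfavourable, so Sn has the more exothermic EA.

(B)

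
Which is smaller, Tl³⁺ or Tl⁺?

Tl³⁺

Both ions have Z = 81 protons, but Tl³⁺ has lost more electrons, so its remaining electrons feel a larger effective nuclear charge per electron and are pulled in more tightly.
Higher positive charge → smaller ion, so Tl⁺ > Tl³⁺.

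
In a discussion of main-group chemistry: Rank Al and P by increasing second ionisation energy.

After 1 electron has been removed, what remains? Al⁺ still has 2 valence electrons; P⁺ still has 4 valence electrons.
All are still removing valence electrons, so compare the +1 ions as you would atoms: IE_2 generally rises across a period (higher Z_eff) and falls down a group (larger shell), subject to the usual subshell exceptions.
Valence configurations: Al⁺ [Ne]3s², P⁺ [Ne]3s²3p².
The numbers (kJ/mol): Al 1817, P 1907.
Hence IE_2: Al < P.

Al < P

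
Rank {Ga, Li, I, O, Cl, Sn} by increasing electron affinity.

Ga, Li, Sn, O, I, Cl

Li is in period 2, group 1; O is in period 2, group 16; Cl is in period 3, group 17; Ga is in period 4, group 13; Sn is in period 5, group 14; I is in period 5, group 17.
Atoms with high Z_eff and room in the valence shell (especially the halogens) have the most exothermic electron affinities.
These span different periods and groups, so the two trends combine.
Li > Ga: period and group pull opposite ways; the down-group shift dominates (60 vs 29 kJ/mol).
Sn > Li: period and group pull opposite ways; the across-period shift dominates (107 vs 60 kJ/mol).
O > Sn: both effects reinforce here, so O is clearly the higher of the two.
I > O: period and group pull opposite ways; the across-period shift dominates (295 vs 141 kJ/mol).
Cl > I: Cl sits above I in group 17, so the down-group effect alone puts Cl higher.
For reference (kJ/mol): Li 60, O 141, Cl 349, Ga 29, Sn 107, I 295.
So from lowest to highest: Ga < Li < Sn < O < I < Cl.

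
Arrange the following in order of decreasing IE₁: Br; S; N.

N > Br > S

N is in period 2, group 15; S is in period 3, group 16; Br is in period 4, group 17.
Across a period the outer electron is held more tightly (higher IE₁); down a group it sits in a higher shell, more shielded, and comes off more easily.
A diagonal step moves right (one effect) and down (the opposite effect) at once.
Br > S: period and group pull opposite ways; the across-period shift dominates (1140 vs 1000 kJ/mol).
N > Br: the two effects oppose for this pair; the down-group effect wins (1402 vs 1140 kJ/mol).
Tabulated first ionization energy (kJ/mol): N 1402, S 1000, Br 1140.
So from highest to lowest: N > Br > S.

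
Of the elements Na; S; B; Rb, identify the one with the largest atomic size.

Rb

B is in period 2, group 13; Na is in period 3, group 1; S is in period 3, group 16; Rb is in period 5, group 1.
Moving right in a period, electrons are added to the same shell under a stronger nuclear pull, so atoms get smaller; moving down, a new shell is opened and atoms get larger.
These span different periods and groups, so the two trends combine.
S > B: the two effects oppose for this pair; the down-group effect wins (103 vs 85 pm).
Na > S: both are in period 3; the period trend gives Na the larger value.
Rb > Na: Rb sits below Na in group 1, so the down-group effect alone puts Rb larger.
Approximate values (pm): B 85, Na 155, S 103, Rb 210.
The largest atomic size among these belongs to Rb.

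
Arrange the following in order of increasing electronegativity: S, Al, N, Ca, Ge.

Ca < Al < Ge < S < N

N is in period 2, group 15; Al is in period 3, group 13; S is in period 3, group 16; Ca is in period 4, group 2; Ge is in period 4, group 14.
Atoms toward the upper right of the periodic table pull bonding electrons most strongly.
Here both period and group differ, so the two effects have to be weighed against each other.
Al > Ca: both effects reinforce here, so Al is clearly the higher of the two.
Ge > Al: period and group pull opposite ways; the across-period shift dominates (2.01 vs 1.61).
S > Ge: both effects reinforce here, so S is clearly the higher of the two.
N > S: the two effects oppose for this pair; the down-group effect wins (3.04 vs 2.58).
For reference (Pauling): N 3.04, Al 1.61, S 2.58, Ca 1.00, Ge 2.01.
So from lowest to highest: Ca < Al < Ge < S < N.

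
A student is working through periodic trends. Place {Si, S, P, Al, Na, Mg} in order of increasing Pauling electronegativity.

Na, Mg, Al, Si, P, S

Na is in period 3, group 1; Mg is in period 3, group 2; Al is in period 3, group 13; Si is in period 3, group 14; P is in period 3, group 15; S is in period 3, group 16.
EN rises left→right (higher Z_eff, smaller atoms) and falls top→bottom (larger, more shielded atoms).
All lie in period 3, so electronegativity increases left to right.
So from lowest to highest: Na < Mg < Al < Si < P < S.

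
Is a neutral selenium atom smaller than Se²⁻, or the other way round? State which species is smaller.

Se

Forming Se²⁻ adds 2 electrons to Se. More electron–electron repulsion in the same shell, with unchanged nuclear charge, lets the cloud expand.
An anion is larger than its parent atom: Se²⁻ > Se.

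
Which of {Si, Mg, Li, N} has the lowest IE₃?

IE_3 is the cost of taking one more electron from the +2 cation: Si²⁺ still has 2 valence electrons; Mg²⁺ is the bare [Ne] core; Li²⁺ is already 1 electron into the core; N²⁺ still has 3 valence electrons.
Breaking into a closed-shell core is much more expensive than removing a leftover valence electron — Mg and Li have the largest IE_3 here.
Valence configurations: Si²⁺ [Ne]3s², N²⁺ [He]2s²2p¹.
The numbers (kJ/mol): Si 3232, Mg 7733, Li 11815, N 4578.
Putting it together, IE_3: Si < N < Mg < Li.

Si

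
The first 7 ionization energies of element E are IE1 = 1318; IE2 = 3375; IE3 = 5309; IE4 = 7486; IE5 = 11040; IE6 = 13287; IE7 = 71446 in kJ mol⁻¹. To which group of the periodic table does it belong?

Group 16

Look for the largest jump between consecutive ionization energies: IE7/IE6 ≈ 5.4, far larger than any earlier ratio.
That jump marks the point where a core electron is being removed. So the atom has 6 valence electrons.
A main-group element with 6 valence electrons is in group 16.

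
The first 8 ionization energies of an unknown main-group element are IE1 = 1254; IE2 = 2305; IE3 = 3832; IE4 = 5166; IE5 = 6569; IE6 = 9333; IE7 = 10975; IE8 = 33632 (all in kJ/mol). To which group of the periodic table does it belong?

Group 17

Look for the largest jump between consecutive ionization energies: IE8/IE7 ≈ 3.1, far larger than any earlier ratio.
That jump marks the point where a core electron is being removed. So the atom has 7 valence electrons.
A main-group element with 7 valence electrons is in group 17.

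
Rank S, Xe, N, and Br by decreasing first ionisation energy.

N > Xe > Br > S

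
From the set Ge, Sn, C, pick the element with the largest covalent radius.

Sn

C is in period 2, group 14; Ge is in period 4, group 14; Sn is in period 5, group 14.
Atomic radius shrinks across a period as nuclear charge pulls the same shell inward, and grows down a group as new shells are added.
All are in group 14, so atomic radius increases down the group.
The largest covalent radius among these belongs to Sn.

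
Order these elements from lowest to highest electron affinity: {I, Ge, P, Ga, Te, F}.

Ga, P, Ge, Te, I, F

F is in period 2, group 17; P is in period 3, group 15; Ga is in period 4, group 13; Ge is in period 4, group 14; Te is in period 5, group 16; I is in period 5, group 17.
Electron affinity generally becomes more exothermic across a period toward the halogens and less exothermic down a group.
Here both period and group differ, so the two effects have to be weighed against each other.
P > Ga: both effects reinforce here, so P is clearly the higher of the two.
Ge > P: this pair runs against the simple trend — see the exception note.
Te > Ge: period and group pull opposite ways; the across-period shift dominates (190 vs 119 kJ/mol).
I > Te: I lies to the right of Te in period 5, so the across-period effect alone puts I higher.
F > I: F sits above I in group 17, so the down-group effect alone puts F higher.
Note the exception: Ge has a higher electron affinity than P, contrary to the simple trend — adding an electron to P's half-filled np³ subshell costs electron-pairing energy.
Approximate values (kJ/mol): F 328, P 72, Ga 29, Ge 119, Te 190, I 295.
So from lowest to highest: Ga < P < Ge < Te < I < F.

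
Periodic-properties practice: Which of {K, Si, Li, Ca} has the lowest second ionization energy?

Ca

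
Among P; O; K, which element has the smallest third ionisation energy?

P

After 2 electrons have been removed, what remains? P²⁺ still has 3 valence electrons; O²⁺ still has 4 valence electrons; K²⁺ is already 1 electron into the core.
Usually core removal costs more than valence removal, but here the competition is close: a tightly held n=2 valence electron can cost more to remove than an n=3 core electron, so the actual values have to decide it.
Valence configurations: P²⁺ [Ne]3s²3p¹, O²⁺ [He]2s²2p².
Tabulated IE_3 (kJ/mol): P 2914, O 5300, K 4420.
Hence IE_3: P < K < O.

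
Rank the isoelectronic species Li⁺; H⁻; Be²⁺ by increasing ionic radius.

Be²⁺, Li⁺, H⁻

All of these have 2 electrons, so size is governed by nuclear charge alone: the more protons, the stronger the pull on the same electron cloud, and the smaller the ion.
Nuclear charges: Be²⁺ (Z=4), Li⁺ (Z=3), H⁻ (Z=1).
Smallest to largest: Be²⁺ < Li⁺ < H⁻.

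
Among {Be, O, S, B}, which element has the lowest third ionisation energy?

S

IE_3 is the cost of taking one more electron from the +2 cation: Be²⁺ is the bare [He] core; O²⁺ still has 4 valence electrons; S²⁺ still has 4 valence electrons; B²⁺ still has 1 valence electron.
Breaking into a closed-shell core is much more expensive than removing a leftover valence electron — Be has the largest IE_3 here.
Valence configurations: O²⁺ [He]2s²2p², S²⁺ [Ne]3s²3p², B²⁺ [He]2s¹.
Approximate IE_3 values (kJ/mol): Be 14849, O 5300, S 3357, B 3660.
Hence IE_3: S < B < O < Be.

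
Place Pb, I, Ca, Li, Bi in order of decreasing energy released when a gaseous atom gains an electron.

Li is in period 2, group 1; Ca is in period 4, group 2; I is in period 5, group 17; Pb is in period 6, group 14; Bi is in period 6, group 15.
EA tends to increase across a period and decrease down a group, though the pattern is less regular than for IE or radius.
Neither a single period nor a single group — weigh both effects.
Pb > Ca: period and group pull opposite ways; the across-period shift dominates (35 vs 2 kJ/mol).
Li > Pb: period and group pull opposite ways; the down-group shift dominates (60 vs 35 kJ/mol).
Bi > Li: period and group pull opposite ways; the across-period shift dominates (91 vs 60 kJ/mol).
I > Bi: relative to Bi, both the across-period and down-group shifts push I's electron affinity up.
Tabulated electron affinity (kJ/mol): Li 60, Ca 2, I 295, Pb 35, Bi 91.
So from highest to lowest: I > Bi > Li > Pb > Ca.

I > Bi > Li > Pb > Ca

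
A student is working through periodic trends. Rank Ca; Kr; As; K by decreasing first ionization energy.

Across a period the outer electron is held more tightly (higher IE₁); down a group it sits in a higher shell, more shielded, and comes off more easily.
All lie in period 4, so first ionization energy increases left to right.
So from highest to lowest: Kr > As > Ca > K.

Kr > As > Ca > K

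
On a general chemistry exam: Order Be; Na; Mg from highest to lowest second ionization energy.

Na > Be > Mg

IE_2 is the cost of taking one more electron from the +1 cation: Be⁺ still has 1 valence electron; Na⁺ is the bare [Ne] core; Mg⁺ still has 1 valence electron.
Core electrons are held far more tightly than valence electrons, so Na tops the IE_2 order.
Valence configurations: Be⁺ [He]2s¹, Mg⁺ [Ne]3s¹.
The numbers (kJ/mol): Be 1757, Na 4562, Mg 1451.
So the second ionization energies run Mg < Be < Na.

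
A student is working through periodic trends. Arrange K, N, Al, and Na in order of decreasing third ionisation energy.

Na > N > K > Al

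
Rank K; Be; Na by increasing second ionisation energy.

Be, K, Na

IE_2 is the cost of taking one more electron from the +1 cation: K⁺ is the bare [Ar] core; Be⁺ still has 1 valence electron; Na⁺ is the bare [Ne] core.
Pulling an electron out of a noble-gas core costs far more than removing a remaining valence electron, so K and Na sit at the high end of IE_2.
Approximate IE_2 values (kJ/mol): K 3052, Be 1757, Na 4562.
Putting it together, IE_2: Be < K < Na.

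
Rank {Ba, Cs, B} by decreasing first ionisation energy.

B is in period 2, group 13; Cs is in period 6, group 1; Ba is in period 6, group 2.
Across a period the outer electron is held more tightly (higher IE₁); down a group it sits in a higher shell, more shielded, and comes off more easily.
These span different periods and groups, so the two trends combine.
Ba > Cs: both are in period 6; the period trend gives Ba the larger value.
B > Ba: relative to Ba, both the across-period and down-group shifts push B's first ionization energy up.
Tabulated first ionization energy (kJ/mol): B 801, Cs 376, Ba 503.
So from highest to lowest: B > Ba > Cs.

B > Ba > Cs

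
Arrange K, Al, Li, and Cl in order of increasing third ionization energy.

Consider each +2 ion: K²⁺ is already 1 electron into the core; Al²⁺ still has 1 valence electron; Li²⁺ is already 1 electron into the core; Cl²⁺ still has 5 valence electrons.
Breaking into a closed-shell core is much more expensive than removing a leftover valence electron — K and Li have the largest IE_3 here.
Valence configurations: Al²⁺ [Ne]3s¹, Cl²⁺ [Ne]3s²3p³.
Approximate IE_3 values (kJ/mol): K 4420, Al 2745, Li 11815, Cl 3822.
So the third ionization energies run Al < Cl < K < Li.

Al, Cl, K, Li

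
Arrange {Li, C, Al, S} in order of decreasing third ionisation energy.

After 2 electrons have been removed, what remains? Li²⁺ is already 1 electron into the core; C²⁺ still has 2 valence electrons; Al²⁺ still has 1 valence electron; S²⁺ still has 4 valence electrons.
Breaking into a closed-shell core is much more expensive than removing a leftover valence electron — Li has the largest IE_3 here.
Valence configurations: C²⁺ [He]2s², Al²⁺ [Ne]3s¹, S²⁺ [Ne]3s²3p².
The numbers (kJ/mol): Li 11815, C 4620, Al 2745, S 3357.
Putting it together, IE_3: Al < S < C < Li.

Li > C > S > Al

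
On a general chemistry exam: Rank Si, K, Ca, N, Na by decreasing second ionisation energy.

Na > K > N > Si > Ca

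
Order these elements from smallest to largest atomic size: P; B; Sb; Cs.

B < P < Sb < Cs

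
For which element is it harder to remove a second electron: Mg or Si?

The second ionization energy removes an electron from the +1 ion. For each element: Mg⁺ still has 1 valence electron; Si⁺ still has 3 valence electrons.
All are still removing valence electrons, so compare the +1 ions as you would atoms: IE_2 generally rises across a period (higher Z_eff) and falls down a group (larger shell), subject to the usual subshell exceptions.
Valence configurations: Mg⁺ [Ne]3s¹, Si⁺ [Ne]3s²3p¹.
Approximate IE_2 values (kJ/mol): Mg 1451, Si 1577.
Putting it together, IE_2: Mg < Si.

Si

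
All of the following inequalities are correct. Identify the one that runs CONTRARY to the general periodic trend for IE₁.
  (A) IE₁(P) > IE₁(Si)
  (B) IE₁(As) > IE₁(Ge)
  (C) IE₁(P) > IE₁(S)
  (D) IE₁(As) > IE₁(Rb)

(C)

The general trend: IE₁ increases across a period and decreases down a group.
(A) P (period 3, group 15) vs Si (period 3, group 14): the stated order agrees with the simple trend.
(B) As (period 4, group 15) vs Ge (period 4, group 14): the stated order agrees with the simple trend.
(C) P (period 3, group 15) vs S (period 3, group 16): the stated order contradicts the simple trend.
(D) As (period 4, group 15) vs Rb (period 5, group 1): the stated order agrees with the simple trend.
The exception is (C): S (3p⁴) ionizes more easily than half-filled P (3p³) because the paired 3p electron in S is pushed out by e⁻–e⁻ repulsion.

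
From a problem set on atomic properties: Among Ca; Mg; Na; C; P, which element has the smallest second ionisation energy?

Ca

The second ionization energy removes an electron from the +1 ion. For each element: Ca⁺ still has 1 valence electron; Mg⁺ still has 1 valence electron; Na⁺ is the bare [Ne] core; C⁺ still has 3 valence electrons; P⁺ still has 4 valence electrons.
Core electrons are held far more tightly than valence electrons, so Na tops the IE_2 order.
Valence configurations: Ca⁺ [Ar]4s¹, Mg⁺ [Ne]3s¹, C⁺ [He]2s²2p¹, P⁺ [Ne]3s²3p².
Tabulated IE_2 (kJ/mol): Ca 1145, Mg 1451, Na 4562, C 2353, P 1907.
So the second ionization energies run Ca < Mg < P < C < Na.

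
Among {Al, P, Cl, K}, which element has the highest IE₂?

K

The second ionization energy removes an electron from the +1 ion. For each element: Al⁺ still has 2 valence electrons; P⁺ still has 4 valence electrons; Cl⁺ still has 6 valence electrons; K⁺ is the bare [Ar] core.
Pulling an electron out of a noble-gas core costs far more than removing a remaining valence electron, so K sits at the high end of IE_2.
Valence configurations: Al⁺ [Ne]3s², P⁺ [Ne]3s²3p², Cl⁺ [Ne]3s²3p⁴.
Tabulated IE_2 (kJ/mol): Al 1817, P 1907, Cl 2298, K 3052.
So the second ionization energies run Al < P < Cl < K.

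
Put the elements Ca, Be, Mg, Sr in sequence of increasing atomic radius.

Be < Mg < Ca < Sr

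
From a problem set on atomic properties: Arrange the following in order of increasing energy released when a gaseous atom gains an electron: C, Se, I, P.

P < C < Se < I

Adding an electron releases more energy for atoms nearer the top right (short of the noble gases).
A diagonal step moves right (one effect) and down (the opposite effect) at once.
C > P: the two effects oppose for this pair; the down-group effect wins (122 vs 72 kJ/mol).
Se > C: the two effects oppose for this pair; the across-period effect wins (195 vs 122 kJ/mol).
I > Se: period and group pull opposite ways; the across-period shift dominates (295 vs 195 kJ/mol).
For reference (kJ/mol): C 122, P 72, Se 195, I 295.
So from lowest to highest: P < C < Se < I.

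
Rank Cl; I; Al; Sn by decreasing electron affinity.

Cl, I, Sn, Al

Al is in period 3, group 13; Cl is in period 3, group 17; Sn is in period 5, group 14; I is in period 5, group 17.
Adding an electron releases more energy for atoms nearer the top right (short of the noble gases).
Neither a single period nor a single group — weigh both effects.
Sn > Al: the two effects oppose for this pair; the across-period effect wins (107 vs 42 kJ/mol).
I > Sn: both are in period 5; the period trend gives I the larger value.
Cl > I: Cl sits above I in group 17, so the down-group effect alone puts Cl higher.
Tabulated electron affinity (kJ/mol): Al 42, Cl 349, Sn 107, I 295.
So from highest to lowest: Cl > I > Sn > Al.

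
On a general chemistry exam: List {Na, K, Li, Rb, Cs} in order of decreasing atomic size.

Radius decreases left→right (rising Z_eff, same n) and increases top→bottom (higher n).
All are in group 1, so atomic radius increases down the group.
So from largest to smallest: Cs > Rb > K > Na > Li.

Cs > Rb > K > Na > Li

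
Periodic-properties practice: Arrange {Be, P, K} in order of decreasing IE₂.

Consider each +1 ion: Be⁺ still has 1 valence electron; P⁺ still has 4 valence electrons; K⁺ is the bare [Ar] core.
Core electrons are held far more tightly than valence electrons, so K tops the IE_2 order.
Valence configurations: Be⁺ [He]2s¹, P⁺ [Ne]3s²3p².
The numbers (kJ/mol): Be 1757, P 1907, K 3052.
So the second ionization energies run Be < P < K.

K, P, Be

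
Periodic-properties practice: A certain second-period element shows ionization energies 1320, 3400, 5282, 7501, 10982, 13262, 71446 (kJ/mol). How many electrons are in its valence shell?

6

Look for the largest jump between consecutive ionization energies: IE7/IE6 ≈ 5.4, far larger than any earlier ratio.
That jump marks the point where a core electron is being removed. So the atom has 6 valence electrons.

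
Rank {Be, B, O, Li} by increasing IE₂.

IE_2 is the cost of taking one more electron from the +1 cation: Be⁺ still has 1 valence electron; B⁺ still has 2 valence electrons; O⁺ still has 5 valence electrons; Li⁺ is the bare [He] core.
Breaking into a closed-shell core is much more expensive than removing a leftover valence electron — Li has the largest IE_2 here.
Valence configurations: Be⁺ [He]2s¹, B⁺ [He]2s², O⁺ [He]2s²2p³.
Approximate IE_2 values (kJ/mol): Be 1757, B 2427, O 3388, Li 7298.
Hence IE_2: Be < B < O < Li.

Be, B, O, Li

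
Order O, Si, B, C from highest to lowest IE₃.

O, C, B, Si

IE_3 is the cost of taking one more electron from the +2 cation: O²⁺ still has 4 valence electrons; Si²⁺ still has 2 valence electrons; B²⁺ still has 1 valence electron; C²⁺ still has 2 valence electrons.
All are still removing valence electrons, so compare the +2 ions as you would atoms: IE_3 generally rises across a period (higher Z_eff) and falls down a group (larger shell), subject to the usual subshell exceptions.
Valence configurations: O²⁺ [He]2s²2p², Si²⁺ [Ne]3s², B²⁺ [He]2s¹, C²⁺ [He]2s².
Approximate IE_3 values (kJ/mol): O 5300, Si 3232, B 3660, C 4620.
Overall IE_3 order: Si < B < C < O.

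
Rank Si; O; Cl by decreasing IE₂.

O > Cl > Si

The second ionization energy removes an electron from the +1 ion. For each element: Si⁺ still has 3 valence electrons; O⁺ still has 5 valence electrons; Cl⁺ still has 6 valence electrons.
All are still removing valence electrons, so compare the +1 ions as you would atoms: IE_2 generally rises across a period (higher Z_eff) and falls down a group (larger shell), subject to the usual subshell exceptions.
Valence configurations: Si⁺ [Ne]3s²3p¹, O⁺ [He]2s²2p³, Cl⁺ [Ne]3s²3p⁴.
Approximate IE_2 values (kJ/mol): Si 1577, O 3388, Cl 2298.
Overall IE_2 order: Si < Cl < O.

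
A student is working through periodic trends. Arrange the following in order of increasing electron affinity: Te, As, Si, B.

EA tends to increase across a period and decrease down a group, though the pattern is less regular than for IE or radius.
A diagonal step moves right (one effect) and down (the opposite effect) at once.
As > B: the two effects oppose for this pair; the across-period effect wins (78 vs 27 kJ/mol).
Si > As: period and group pull opposite ways; the down-group shift dominates (134 vs 78 kJ/mol).
Te > Si: period and group pull opposite ways; the across-period shift dominates (190 vs 134 kJ/mol).
For reference (kJ/mol): B 27, Si 134, As 78, Te 190.
So from lowest to highest: B < As < Si < Te.

B < As < Si < Te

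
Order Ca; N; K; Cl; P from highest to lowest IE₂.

K > N > Cl > P > Ca

Consider each +1 ion: Ca⁺ still has 1 valence electron; N⁺ still has 4 valence electrons; K⁺ is the bare [Ar] core; Cl⁺ still has 6 valence electrons; P⁺ still has 4 valence electrons.
Breaking into a closed-shell core is much more expensive than removing a leftover valence electron — K has the largest IE_2 here.
Valence configurations: Ca⁺ [Ar]4s¹, N⁺ [He]2s²2p², Cl⁺ [Ne]3s²3p⁴, P⁺ [Ne]3s²3p².
The numbers (kJ/mol): Ca 1145, N 2856, K 3052, Cl 2298, P 1907.
Hence IE_2: Ca < P < Cl < N < K.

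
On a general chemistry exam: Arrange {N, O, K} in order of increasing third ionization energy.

Consider each +2 ion: N²⁺ still has 3 valence electrons; O²⁺ still has 4 valence electrons; K²⁺ is already 1 electron into the core.
Usually core removal costs more than valence removal, but here the competition is close: a tightly held n=2 valence electron can cost more to remove than an n=3 core electron, so the actual values have to decide it.
Valence configurations: N²⁺ [He]2s²2p¹, O²⁺ [He]2s²2p².
Approximate IE_3 values (kJ/mol): N 4578, O 5300, K 4420.
Putting it together, IE_3: K < N < O.

K < N < O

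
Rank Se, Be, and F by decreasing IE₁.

Be is in period 2, group 2; F is in period 2, group 17; Se is in period 4, group 16.
First ionization energy rises across a period (greater Z_eff holds electrons more tightly) and falls down a group (valence electrons are farther from the nucleus).
Here both period and group differ, so the two effects have to be weighed against each other.
Se > Be: the two effects oppose for this pair; the across-period effect wins (941 vs 900 kJ/mol).
F > Se: both effects reinforce here, so F is clearly the higher of the two.
Tabulated first ionization energy (kJ/mol): Be 900, F 1681, Se 941.
So from highest to lowest: F > Se > Be.

F > Se > Be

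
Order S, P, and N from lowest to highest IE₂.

Consider each +1 ion: S⁺ still has 5 valence electrons; P⁺ still has 4 valence electrons; N⁺ still has 4 valence electrons.
All are still removing valence electrons, so compare the +1 ions as you would atoms: IE_2 generally rises across a period (higher Z_eff) and falls down a group (larger shell), subject to the usual subshell exceptions.
Valence configurations: S⁺ [Ne]3s²3p³, P⁺ [Ne]3s²3p², N⁺ [He]2s²2p².
Tabulated IE_2 (kJ/mol): S 2252, P 1907, N 2856.
Overall IE_2 order: P < S < N.

P, S, N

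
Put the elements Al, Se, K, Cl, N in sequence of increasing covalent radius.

Across a period the added protons contract the valence shell; down a group each new principal shell makes the atom larger.
These span different periods and groups, so the two trends combine.
Cl > N: period and group pull opposite ways; the down-group shift dominates (99 vs 71 pm).
Se > Cl: both effects reinforce here, so Se is clearly the larger of the two.
Al > Se: period and group pull opposite ways; the across-period shift dominates (126 vs 116 pm).
K > Al: both effects reinforce here, so K is clearly the larger of the two.
For reference (pm): N 71, Al 126, Cl 99, K 196, Se 116.
So from smallest to largest: N < Cl < Se < Al < K.

N, Cl, Se, Al, K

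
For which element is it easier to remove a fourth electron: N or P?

P

The fourth ionization energy removes an electron from the +3 ion. For each element: N³⁺ still has 2 valence electrons; P³⁺ still has 2 valence electrons.
All are still removing valence electrons, so compare the +3 ions as you would atoms: IE_4 generally rises across a period (higher Z_eff) and falls down a group (larger shell), subject to the usual subshell exceptions.
Valence configurations: N³⁺ [He]2s², P³⁺ [Ne]3s².
Tabulated IE_4 (kJ/mol): N 7475, P 4964.
Putting it together, IE_4: P < N.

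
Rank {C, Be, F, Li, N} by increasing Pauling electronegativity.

Li is in period 2, group 1; Be is in period 2, group 2; C is in period 2, group 14; N is in period 2, group 15; F is in period 2, group 17.
EN rises left→right (higher Z_eff, smaller atoms) and falls top→bottom (larger, more shielded atoms).
All lie in period 2, so electronegativity increases left to right.
So from lowest to highest: Li < Be < C < N < F.

Li, Be, C, N, F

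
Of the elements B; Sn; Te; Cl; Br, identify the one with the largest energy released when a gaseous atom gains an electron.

B is in period 2, group 13; Cl is in period 3, group 17; Br is in period 4, group 17; Sn is in period 5, group 14; Te is in period 5, group 16.
Electron affinity generally becomes more exothermic across a period toward the halogens and less exothermic down a group.
These span different periods and groups, so the two trends combine.
Sn > B: period and group pull opposite ways; the across-period shift dominates (107 vs 27 kJ/mol).
Te > Sn: both are in period 5; the period trend gives Te the larger value.
Br > Te: relative to Te, both the across-period and down-group shifts push Br's electron affinity up.
Cl > Br: they share group 17; the group trend gives Cl the larger value.
Tabulated electron affinity (kJ/mol): B 27, Cl 349, Br 325, Sn 107, Te 190.
The largest energy released when a gaseous atom gains an electron among these belongs to Cl.

Cl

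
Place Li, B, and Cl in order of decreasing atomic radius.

Li > Cl > B

Li is in period 2, group 1; B is in period 2, group 13; Cl is in period 3, group 17.
Across a period the added protons contract the valence shell; down a group each new principal shell makes the atom larger.
Here both period and group differ, so the two effects have to be weighed against each other.
Cl > B: the two effects oppose for this pair; the down-group effect wins (99 vs 85 pm).
Li > Cl: the two effects oppose for this pair; the across-period effect wins (133 vs 99 pm).
Approximate values (pm): Li 133, B 85, Cl 99.
So from largest to smallest: Li > Cl > B.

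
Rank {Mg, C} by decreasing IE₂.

C, Mg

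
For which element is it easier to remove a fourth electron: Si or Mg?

Si

Consider each +3 ion: Si³⁺ still has 1 valence electron; Mg³⁺ is already 1 electron into the core.
Pulling an electron out of a noble-gas core costs far more than removing a remaining valence electron, so Mg sits at the high end of IE_4.
The numbers (kJ/mol): Si 4356, Mg 10543.
Putting it together, IE_4: Si < Mg.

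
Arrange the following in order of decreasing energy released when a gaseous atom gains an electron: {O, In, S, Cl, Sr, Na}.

Cl > S > O > Na > In > Sr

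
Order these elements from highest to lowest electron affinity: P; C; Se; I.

I > Se > C > P

C is in period 2, group 14; P is in period 3, group 15; Se is in period 4, group 16; I is in period 5, group 17.
Electron affinity generally becomes more exothermic across a period toward the halogens and less exothermic down a group.
These sit on a diagonal, where the across-period and down-group effects partly cancel.
C > P: period and group pull opposite ways; the down-group shift dominates (122 vs 72 kJ/mol).
Se > C: period and group pull opposite ways; the across-period shift dominates (195 vs 122 kJ/mol).
I > Se: the two effects oppose for this pair; the across-period effect wins (295 vs 195 kJ/mol).
For reference (kJ/mol): C 122, P 72, Se 195, I 295.
So from highest to lowest: I > Se > C > P.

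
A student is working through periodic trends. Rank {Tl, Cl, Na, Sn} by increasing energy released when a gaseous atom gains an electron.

Na is in period 3, group 1; Cl is in period 3, group 17; Sn is in period 5, group 14; Tl is in period 6, group 13.
Electron affinity generally becomes more exothermic across a period toward the halogens and less exothermic down a group.
These span different periods and groups, so the two trends combine.
Na > Tl: the two effects oppose for this pair; the down-group effect wins (53 vs 19 kJ/mol).
Sn > Na: the two effects oppose for this pair; the across-period effect wins (107 vs 53 kJ/mol).
Cl > Sn: relative to Sn, both the across-period and down-group shifts push Cl's electron affinity up.
Tabulated electron affinity (kJ/mol): Na 53, Cl 349, Sn 107, Tl 19.
So from lowest to highest: Tl < Na < Sn < Cl.

Tl, Na, Sn, Cl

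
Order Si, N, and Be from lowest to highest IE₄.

Si < N < Be

The fourth ionization energy removes an electron from the +3 ion. For each element: Si³⁺ still has 1 valence electron; N³⁺ still has 2 valence electrons; Be³⁺ is already 1 electron into the core.
Pulling an electron out of a noble-gas core costs far more than removing a remaining valence electron, so Be sits at the high end of IE_4.
Valence configurations: Si³⁺ [Ne]3s¹, N³⁺ [He]2s².
The numbers (kJ/mol): Si 4356, N 7475, Be 21007.
Hence IE_4: Si < N < Be.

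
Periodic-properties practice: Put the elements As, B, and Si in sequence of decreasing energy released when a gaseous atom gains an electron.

Si > As > B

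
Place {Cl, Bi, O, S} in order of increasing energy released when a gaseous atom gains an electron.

O is in period 2, group 16; S is in period 3, group 16; Cl is in period 3, group 17; Bi is in period 6, group 15.
Adding an electron releases more energy for atoms nearer the top right (short of the noble gases).
These span different periods and groups, so the two trends combine.
O > Bi: relative to Bi, both the across-period and down-group shifts push O's electron affinity up.
S > O: this pair runs against the simple trend — see the exception note.
Cl > S: Cl lies to the right of S in period 3, so the across-period effect alone puts Cl higher.
Note the exception: S has a higher electron affinity than O, contrary to the simple trend — the compact 2p subshell of O repels the added electron more than S's larger 3p does.
Tabulated electron affinity (kJ/mol): O 141, S 200, Cl 349, Bi 91.
So from lowest to highest: Bi < O < S < Cl.

Bi, O, S, Cl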